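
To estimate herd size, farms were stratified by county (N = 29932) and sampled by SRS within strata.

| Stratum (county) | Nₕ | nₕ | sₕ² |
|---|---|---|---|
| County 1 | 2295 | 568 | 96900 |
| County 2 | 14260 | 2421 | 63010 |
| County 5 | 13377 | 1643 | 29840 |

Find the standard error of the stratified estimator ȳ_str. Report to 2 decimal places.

Var(ȳ_str) = Σₕ Wₕ²(1 − fₕ)sₕ²/nₕ with Wₕ = Nₕ/N, N = 29932.
County 1: Wₕ = 0.07667379; term = 0.07667379²·(1 − 0.24749455)·96900/568 = 0.75470807.
County 2: Wₕ = 0.47641320; term = 0.47641320²·(1 − 0.16977560)·63010/2421 = 4.9043083.
County 5: Wₕ = 0.44691300; term = 0.44691300²·(1 − 0.12282276)·29840/1643 = 3.1819591.
Sum = 8.8409755.
SE = √(8.8409755) = 2.97.

2.97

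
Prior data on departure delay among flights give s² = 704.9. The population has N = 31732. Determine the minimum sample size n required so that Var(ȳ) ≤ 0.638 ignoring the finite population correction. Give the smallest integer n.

1105

Without fpc, n₀ = s²/D = 704.9/0.638 = 1104.8589.
Rounding up, n = 1105.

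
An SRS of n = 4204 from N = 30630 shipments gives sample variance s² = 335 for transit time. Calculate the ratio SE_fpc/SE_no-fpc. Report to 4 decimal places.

0.9288

f = n/N = 4204/30630 = 0.13725106.
SE_no-fpc = √(s²/n) = 0.28228711; SE_fpc = √((1−f)s²/n) = 0.26220035.
Ratio = √(1−f) = 0.92884280.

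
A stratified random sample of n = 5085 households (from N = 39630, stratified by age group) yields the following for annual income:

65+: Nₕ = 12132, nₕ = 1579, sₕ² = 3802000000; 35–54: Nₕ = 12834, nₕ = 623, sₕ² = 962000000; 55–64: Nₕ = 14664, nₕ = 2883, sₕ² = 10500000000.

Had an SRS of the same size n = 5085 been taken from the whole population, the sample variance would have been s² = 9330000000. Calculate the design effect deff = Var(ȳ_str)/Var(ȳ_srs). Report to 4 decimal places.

0.4695

Var(ȳ_str) = Σ Wₕ²(1−fₕ)sₕ²/nₕ with Wₕ = Nₕ/39630:
  65+: (12132/39630)²·(1−1579/12132)·3802000000/1579 = 196286.39
  35–54: (12834/39630)²·(1−623/12834)·962000000/623 = 154082.09
  55–64: (14664/39630)²·(1−2883/14664)·10500000000/2883 = 400618.61
  → Var(ȳ_str) = 750987.09.
Var(ȳ_srs) = (1 − 5085/39630)·9330000000/5085 = 1.5993806 × 10^6.
deff = 750987.09 / (1.5993806 × 10^6) = 0.4695.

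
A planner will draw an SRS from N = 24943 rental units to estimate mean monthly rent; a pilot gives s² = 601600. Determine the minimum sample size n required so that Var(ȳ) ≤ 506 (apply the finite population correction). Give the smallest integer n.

1135

Without fpc, n₀ = s²/D = 601600/506 = 1188.9328.
With fpc, (1 − n/N)·s²/n ≤ D requires n ≥ n₀/(1 + n₀/N) = 1188.9328/(1 + 1188.9328/24943) = 1134.8395.
Rounding up, n = 1135.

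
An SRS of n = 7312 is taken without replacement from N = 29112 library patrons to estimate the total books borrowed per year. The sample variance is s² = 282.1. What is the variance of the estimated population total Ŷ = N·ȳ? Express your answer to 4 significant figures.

2.448 × 10^7

Var(Ŷ) = N²·Var(ȳ) = N²·(1 − n/N)·s²/n.
f = 7312/29112 = 0.25116790; Var(ȳ) = 0.74883210·282.1/7312 = 0.028890254.
Var(Ŷ) = 29112² · 0.028890254 = 2.4484737 × 10^7.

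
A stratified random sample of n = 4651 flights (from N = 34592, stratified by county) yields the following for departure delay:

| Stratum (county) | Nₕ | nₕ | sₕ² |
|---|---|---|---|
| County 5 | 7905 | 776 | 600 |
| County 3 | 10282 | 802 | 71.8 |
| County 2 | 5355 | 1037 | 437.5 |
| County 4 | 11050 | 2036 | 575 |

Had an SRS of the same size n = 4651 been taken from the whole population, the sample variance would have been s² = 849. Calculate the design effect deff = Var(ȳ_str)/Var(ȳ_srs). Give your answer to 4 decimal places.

0.4770

Var(ȳ_str) = Σ Wₕ²(1−fₕ)sₕ²/nₕ with Wₕ = Nₕ/34592:
  County 5: (7905/34592)²·(1−776/7905)·600/776 = 0.036414024
  County 3: (10282/34592)²·(1−802/10282)·71.8/802 = 0.0072926382
  County 2: (5355/34592)²·(1−1037/5355)·437.5/1037 = 0.0081524861
  County 4: (11050/34592)²·(1−2036/11050)·575/2036 = 0.023508156
  → Var(ȳ_str) = 0.075367304.
Var(ȳ_srs) = (1 − 4651/34592)·849/4651 = 0.15799814.
deff = 0.075367304 / 0.15799814 = 0.4770.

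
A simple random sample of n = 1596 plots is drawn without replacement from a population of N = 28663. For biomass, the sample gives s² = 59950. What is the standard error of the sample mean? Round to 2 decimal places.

5.96

Under SRS without replacement, Var(ȳ) = (1 − f)·s²/n with f = n/N = 1596/28663 = 0.05568154.
Var(ȳ) = (1 − 0.05568154)·59950/1596 = 0.94431846·37.562657 = 35.47111.
SE(ȳ) = √(35.47111) = 5.96.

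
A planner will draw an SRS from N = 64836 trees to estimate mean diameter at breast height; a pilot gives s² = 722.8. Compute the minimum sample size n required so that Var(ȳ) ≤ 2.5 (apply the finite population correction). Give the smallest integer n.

Without fpc, n₀ = s²/D = 722.8/2.5 = 289.1200.
With fpc, (1 − n/N)·s²/n ≤ D requires n ≥ n₀/(1 + n₀/N) = 289.1200/(1 + 289.1200/64836) = 287.8365.
Rounding up, n = 288.

288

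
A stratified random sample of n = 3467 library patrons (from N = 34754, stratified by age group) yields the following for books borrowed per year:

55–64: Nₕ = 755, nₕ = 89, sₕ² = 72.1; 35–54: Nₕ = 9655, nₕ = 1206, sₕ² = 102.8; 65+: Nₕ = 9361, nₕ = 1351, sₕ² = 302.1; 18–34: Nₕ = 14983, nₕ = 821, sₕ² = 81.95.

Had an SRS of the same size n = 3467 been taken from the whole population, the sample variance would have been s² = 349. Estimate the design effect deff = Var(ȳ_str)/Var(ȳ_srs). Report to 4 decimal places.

0.4139

Var(ȳ_str) = Σ Wₕ²(1−fₕ)sₕ²/nₕ with Wₕ = Nₕ/34754:
  55–64: (755/34754)²·(1−89/755)·72.1/89 = 3.3725379 × 10^-4
  35–54: (9655/34754)²·(1−1206/9655)·102.8/1206 = 0.0057569678
  65+: (9361/34754)²·(1−1351/9361)·302.1/1351 = 0.013881633
  18–34: (14983/34754)²·(1−821/14983)·81.95/821 = 0.017535557
  → Var(ȳ_str) = 0.037511412.
Var(ȳ_srs) = (1 − 3467/34754)·349/3467 = 0.090621388.
deff = 0.037511412 / 0.090621388 = 0.4139.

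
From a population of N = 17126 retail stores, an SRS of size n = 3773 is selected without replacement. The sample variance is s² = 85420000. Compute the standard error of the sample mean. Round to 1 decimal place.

Under SRS without replacement, Var(ȳ) = (1 − f)·s²/n with f = n/N = 3773/17126 = 0.22030830.
Var(ȳ) = (1 − 0.22030830)·85420000/3773 = 0.77969170·22639.809 = 17652.071.
SE(ȳ) = √(17652.071) = 132.9.

132.9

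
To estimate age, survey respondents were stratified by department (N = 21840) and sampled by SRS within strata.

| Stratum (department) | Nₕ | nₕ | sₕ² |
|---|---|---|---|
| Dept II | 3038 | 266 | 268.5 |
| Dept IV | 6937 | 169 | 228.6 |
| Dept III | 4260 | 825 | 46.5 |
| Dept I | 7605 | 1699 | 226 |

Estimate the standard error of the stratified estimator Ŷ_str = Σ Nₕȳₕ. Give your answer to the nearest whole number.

8877

Var(Ŷ_str) = Σₕ Nₕ²(1 − fₕ)sₕ²/nₕ.
Dept II: 3038²·(1 − 266/3038)·268.5/266 = 8.5004839 × 10^6.
Dept IV: 6937²·(1 − 169/6937)·228.6/169 = 6.3506995 × 10^7.
Dept III: 4260²·(1 − 825/4260)·46.5/825 = 824774.73.
Dept I: 7605²·(1 − 1699/7605)·226/1699 = 5.9745847 × 10^6.
Sum = 7.8806838 × 10^7.
SE = √(7.8806838 × 10^7) = 8877.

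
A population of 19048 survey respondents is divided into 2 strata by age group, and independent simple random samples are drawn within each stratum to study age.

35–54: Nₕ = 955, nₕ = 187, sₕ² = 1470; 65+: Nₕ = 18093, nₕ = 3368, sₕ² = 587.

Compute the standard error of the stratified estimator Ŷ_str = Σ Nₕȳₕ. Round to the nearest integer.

Var(Ŷ_str) = Σₕ Nₕ²(1 − fₕ)sₕ²/nₕ.
35–54: 955²·(1 − 187/955)·1470/187 = 5.7655444 × 10^6.
65+: 18093²·(1 − 3368/18093)·587/3368 = 4.6433552 × 10^7.
Sum = 5.2199096 × 10^7.
SE = √(5.2199096 × 10^7) = 7225.

7225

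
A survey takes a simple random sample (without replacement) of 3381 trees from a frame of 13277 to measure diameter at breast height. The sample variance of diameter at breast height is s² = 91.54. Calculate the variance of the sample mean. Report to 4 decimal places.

Under SRS without replacement, Var(ȳ) = (1 − f)·s²/n with f = n/N = 3381/13277 = 0.25465090.
Var(ȳ) = (1 − 0.25465090)·91.54/3381 = 0.74534910·0.02707483 = 0.0201802.

0.0202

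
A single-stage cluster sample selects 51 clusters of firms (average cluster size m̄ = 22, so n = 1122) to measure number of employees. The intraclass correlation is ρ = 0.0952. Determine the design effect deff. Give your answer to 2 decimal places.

deff = 1 + (22 − 1)·0.0952 = 1 + 1.9992 = 2.9992.

3.00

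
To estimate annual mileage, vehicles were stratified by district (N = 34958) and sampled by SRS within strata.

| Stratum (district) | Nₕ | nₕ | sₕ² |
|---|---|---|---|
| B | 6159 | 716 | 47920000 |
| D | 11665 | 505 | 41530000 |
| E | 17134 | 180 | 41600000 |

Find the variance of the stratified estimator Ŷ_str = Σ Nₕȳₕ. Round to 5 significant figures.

8.0085 × 10^13

Var(Ŷ_str) = Σₕ Nₕ²(1 − fₕ)sₕ²/nₕ.
B: 6159²·(1 − 716/6159)·47920000/716 = 2.2436356 × 10^12.
D: 11665²·(1 − 505/11665)·41530000/505 = 1.0705809 × 10^13.
E: 17134²·(1 − 180/17134)·41600000/180 = 6.7135429 × 10^13.
Sum = 8.0084874 × 10^13.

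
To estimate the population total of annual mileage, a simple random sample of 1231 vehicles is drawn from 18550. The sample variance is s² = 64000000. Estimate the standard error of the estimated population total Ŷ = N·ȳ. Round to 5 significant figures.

4.0869 × 10^6

Var(Ŷ) = N²·Var(ȳ) = N²·(1 − n/N)·s²/n.
f = 1231/18550 = 0.06636119; Var(ȳ) = 0.93363881·64000000/1231 = 48540.117.
Var(Ŷ) = 18550² · 48540.117 = 1.6702776 × 10^13.
SE(Ŷ) = √(1.6702776 × 10^13) = 4.0869 × 10^6.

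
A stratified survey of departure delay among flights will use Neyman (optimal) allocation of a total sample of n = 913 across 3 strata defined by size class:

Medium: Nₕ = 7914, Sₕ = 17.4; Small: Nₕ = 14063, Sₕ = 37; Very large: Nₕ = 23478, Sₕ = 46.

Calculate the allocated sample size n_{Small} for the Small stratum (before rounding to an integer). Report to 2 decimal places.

273.33

Neyman allocation: nₕ = n·NₕSₕ / Σⱼ NⱼSⱼ.
Σ NⱼSⱼ = 7914·17.4 + 14063·37 + 23478·46 = 1.7380226 × 10^6.
n_{Small} = 913·14063·37 / (1.7380226 × 10^6) = 273.33.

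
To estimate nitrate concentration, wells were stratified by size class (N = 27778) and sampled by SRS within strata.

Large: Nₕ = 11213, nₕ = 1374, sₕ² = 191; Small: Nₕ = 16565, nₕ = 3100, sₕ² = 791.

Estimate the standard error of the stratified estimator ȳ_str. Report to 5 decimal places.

Var(ȳ_str) = Σₕ Wₕ²(1 − fₕ)sₕ²/nₕ with Wₕ = Nₕ/N, N = 27778.
Large: Wₕ = 0.40366477; term = 0.40366477²·(1 − 0.12253634)·191/1374 = 0.019875473.
Small: Wₕ = 0.59633523; term = 0.59633523²·(1 − 0.18714156)·791/3100 = 0.073758256.
Sum = 0.093633729.
SE = √(0.093633729) = 0.30600.

0.30600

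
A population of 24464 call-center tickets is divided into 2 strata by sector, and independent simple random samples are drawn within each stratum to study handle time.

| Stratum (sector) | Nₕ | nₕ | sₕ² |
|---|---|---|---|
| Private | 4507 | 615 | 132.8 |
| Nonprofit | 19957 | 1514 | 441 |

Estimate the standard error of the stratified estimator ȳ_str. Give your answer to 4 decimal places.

0.4307

Var(ȳ_str) = Σₕ Wₕ²(1 − fₕ)sₕ²/nₕ with Wₕ = Nₕ/N, N = 24464.
Private: Wₕ = 0.18422989; term = 0.18422989²·(1 − 0.13645440)·132.8/615 = 0.0063289026.
Nonprofit: Wₕ = 0.81577011; term = 0.81577011²·(1 − 0.07586311)·441/1514 = 0.17913671.
Sum = 0.18546561.
SE = √(0.18546561) = 0.4307.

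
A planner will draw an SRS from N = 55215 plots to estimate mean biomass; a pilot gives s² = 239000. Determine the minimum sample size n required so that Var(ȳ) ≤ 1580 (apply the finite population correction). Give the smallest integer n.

Without fpc, n₀ = s²/D = 239000/1580 = 151.2658.
With fpc, (1 − n/N)·s²/n ≤ D requires n ≥ n₀/(1 + n₀/N) = 151.2658/(1 + 151.2658/55215) = 150.8525.
Rounding up, n = 151.

151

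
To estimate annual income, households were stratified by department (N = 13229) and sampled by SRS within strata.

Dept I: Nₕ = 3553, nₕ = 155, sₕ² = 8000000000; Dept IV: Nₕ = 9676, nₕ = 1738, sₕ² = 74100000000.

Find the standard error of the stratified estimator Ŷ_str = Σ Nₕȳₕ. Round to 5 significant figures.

Var(Ŷ_str) = Σₕ Nₕ²(1 − fₕ)sₕ²/nₕ.
Dept I: 3553²·(1 − 155/3553)·8000000000/155 = 6.2312743 × 10^14.
Dept IV: 9676²·(1 − 1738/9676)·74100000000/1738 = 3.2747292 × 10^15.
Sum = 3.8978566 × 10^15.
SE = √(3.8978566 × 10^15) = 6.2433 × 10^7.

6.2433 × 10^7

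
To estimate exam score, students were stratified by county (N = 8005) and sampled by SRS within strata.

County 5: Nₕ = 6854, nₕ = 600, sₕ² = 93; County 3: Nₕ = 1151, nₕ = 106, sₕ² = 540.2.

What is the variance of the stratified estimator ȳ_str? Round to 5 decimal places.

Var(ȳ_str) = Σₕ Wₕ²(1 − fₕ)sₕ²/nₕ with Wₕ = Nₕ/N, N = 8005.
County 5: Wₕ = 0.85621487; term = 0.85621487²·(1 − 0.08754012)·93/600 = 0.10368382.
County 3: Wₕ = 0.14378513; term = 0.14378513²·(1 − 0.09209383)·540.2/106 = 0.095657198.
Sum = 0.19934102.

0.19934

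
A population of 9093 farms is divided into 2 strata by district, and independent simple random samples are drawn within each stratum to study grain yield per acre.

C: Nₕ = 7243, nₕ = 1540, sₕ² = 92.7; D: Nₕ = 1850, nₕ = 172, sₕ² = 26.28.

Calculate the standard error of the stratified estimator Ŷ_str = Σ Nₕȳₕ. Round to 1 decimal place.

1720.7

Var(Ŷ_str) = Σₕ Nₕ²(1 − fₕ)sₕ²/nₕ.
C: 7243²·(1 − 1540/7243)·92.7/1540 = 2.4864565 × 10^6.
D: 1850²·(1 − 172/1850)·26.28/172 = 474308.16.
Sum = 2.9607647 × 10^6.
SE = √(2.9607647 × 10^6) = 1720.7.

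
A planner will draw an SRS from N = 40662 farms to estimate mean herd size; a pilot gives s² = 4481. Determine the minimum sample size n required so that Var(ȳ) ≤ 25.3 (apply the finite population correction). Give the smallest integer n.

177

Without fpc, n₀ = s²/D = 4481/25.3 = 177.1146.
With fpc, (1 − n/N)·s²/n ≤ D requires n ≥ n₀/(1 + n₀/N) = 177.1146/(1 + 177.1146/40662) = 176.3465.
Rounding up, n = 177.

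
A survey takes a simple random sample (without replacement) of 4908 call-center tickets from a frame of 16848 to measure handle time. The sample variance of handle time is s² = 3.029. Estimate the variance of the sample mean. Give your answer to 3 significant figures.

4.37 × 10^-4

Under SRS without replacement, Var(ȳ) = (1 − f)·s²/n with f = n/N = 4908/16848 = 0.29131054.
Var(ȳ) = (1 − 0.29131054)·3.029/4908 = 0.70868946·6.1715566 × 10^-4 = 4.3737171 × 10^-4.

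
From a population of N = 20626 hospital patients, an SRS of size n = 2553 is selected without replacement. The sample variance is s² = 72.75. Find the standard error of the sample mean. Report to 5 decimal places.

Under SRS without replacement, Var(ȳ) = (1 − f)·s²/n with f = n/N = 2553/20626 = 0.12377582.
Var(ȳ) = (1 − 0.12377582)·72.75/2553 = 0.87622418·0.028495887 = 0.024968785.
SE(ȳ) = √(0.024968785) = 0.15802.

0.15802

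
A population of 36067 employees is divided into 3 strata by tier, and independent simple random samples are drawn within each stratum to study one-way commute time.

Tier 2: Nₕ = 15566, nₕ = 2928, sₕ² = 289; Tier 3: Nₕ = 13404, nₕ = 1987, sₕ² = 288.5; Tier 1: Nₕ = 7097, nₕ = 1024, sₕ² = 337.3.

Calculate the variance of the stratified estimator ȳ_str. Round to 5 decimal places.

Var(ȳ_str) = Σₕ Wₕ²(1 − fₕ)sₕ²/nₕ with Wₕ = Nₕ/N, N = 36067.
Tier 2: Wₕ = 0.43158566; term = 0.43158566²·(1 − 0.18810227)·289/2928 = 0.014926642.
Tier 3: Wₕ = 0.37164167; term = 0.37164167²·(1 − 0.14823933)·288.5/1987 = 0.017081041.
Tier 1: Wₕ = 0.19677267; term = 0.19677267²·(1 − 0.14428632)·337.3/1024 = 0.010913761.
Sum = 0.042921444.

0.04292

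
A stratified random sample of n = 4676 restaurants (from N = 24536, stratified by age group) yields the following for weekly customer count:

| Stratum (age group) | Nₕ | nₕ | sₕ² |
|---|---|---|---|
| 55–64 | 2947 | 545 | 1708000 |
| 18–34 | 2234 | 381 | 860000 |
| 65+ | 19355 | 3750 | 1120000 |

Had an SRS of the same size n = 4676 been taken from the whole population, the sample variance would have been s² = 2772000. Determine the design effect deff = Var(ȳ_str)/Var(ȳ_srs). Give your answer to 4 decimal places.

0.4214

Var(ȳ_str) = Σ Wₕ²(1−fₕ)sₕ²/nₕ with Wₕ = Nₕ/24536:
  55–64: (2947/24536)²·(1−545/2947)·1708000/545 = 36.849956
  18–34: (2234/24536)²·(1−381/2234)·860000/381 = 15.521173
  65+: (19355/24536)²·(1−3750/19355)·1120000/3750 = 149.8429
  → Var(ȳ_str) = 202.21403.
Var(ȳ_srs) = (1 − 4676/24536)·2772000/4676 = 479.83752.
deff = 202.21403 / 479.83752 = 0.4214.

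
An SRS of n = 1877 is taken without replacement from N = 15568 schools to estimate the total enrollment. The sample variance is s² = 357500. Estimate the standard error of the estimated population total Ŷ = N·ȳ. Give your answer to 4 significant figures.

201500

Var(Ŷ) = N²·Var(ȳ) = N²·(1 − n/N)·s²/n.
f = 1877/15568 = 0.12056783; Var(ȳ) = 0.87943217·357500/1877 = 167.49973.
Var(Ŷ) = 15568² · 167.49973 = 4.0595674 × 10^10.
SE(Ŷ) = √(4.0595674 × 10^10) = 201500.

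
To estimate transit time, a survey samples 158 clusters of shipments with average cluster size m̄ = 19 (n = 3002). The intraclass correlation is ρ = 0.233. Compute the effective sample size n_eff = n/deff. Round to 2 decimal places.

deff = 1 + (19 − 1)·0.233 = 1 + 4.194 = 5.194.
n_eff = 3002 / 5.194 = 577.97.

577.97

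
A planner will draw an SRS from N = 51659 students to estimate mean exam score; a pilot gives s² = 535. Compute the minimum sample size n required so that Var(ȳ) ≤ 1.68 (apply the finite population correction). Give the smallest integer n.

317

Without fpc, n₀ = s²/D = 535/1.68 = 318.4524.
With fpc, (1 − n/N)·s²/n ≤ D requires n ≥ n₀/(1 + n₀/N) = 318.4524/(1 + 318.4524/51659) = 316.5013.
Rounding up, n = 317.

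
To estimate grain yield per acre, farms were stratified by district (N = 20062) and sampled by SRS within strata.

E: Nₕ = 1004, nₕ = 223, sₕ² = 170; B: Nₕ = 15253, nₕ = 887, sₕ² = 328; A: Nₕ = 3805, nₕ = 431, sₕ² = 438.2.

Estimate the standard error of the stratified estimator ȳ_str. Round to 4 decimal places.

0.4850

Var(ȳ_str) = Σₕ Wₕ²(1 − fₕ)sₕ²/nₕ with Wₕ = Nₕ/N, N = 20062.
E: Wₕ = 0.05004486; term = 0.05004486²·(1 − 0.22211155)·170/223 = 0.0014851843.
B: Wₕ = 0.76029309; term = 0.76029309²·(1 − 0.05815249)·328/887 = 0.20132277.
A: Wₕ = 0.18966205; term = 0.18966205²·(1 − 0.11327201)·438.2/431 = 0.032429958.
Sum = 0.23523791.
SE = √(0.23523791) = 0.4850.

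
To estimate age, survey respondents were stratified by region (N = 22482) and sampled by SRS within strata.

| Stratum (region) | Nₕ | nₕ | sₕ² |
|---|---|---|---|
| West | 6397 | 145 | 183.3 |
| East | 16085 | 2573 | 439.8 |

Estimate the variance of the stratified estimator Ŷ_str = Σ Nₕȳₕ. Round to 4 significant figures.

8.771 × 10^7

Var(Ŷ_str) = Σₕ Nₕ²(1 − fₕ)sₕ²/nₕ.
West: 6397²·(1 − 145/6397)·183.3/145 = 5.0557988 × 10^7.
East: 16085²·(1 − 2573/16085)·439.8/2573 = 3.7149771 × 10^7.
Sum = 8.7707759 × 10^7.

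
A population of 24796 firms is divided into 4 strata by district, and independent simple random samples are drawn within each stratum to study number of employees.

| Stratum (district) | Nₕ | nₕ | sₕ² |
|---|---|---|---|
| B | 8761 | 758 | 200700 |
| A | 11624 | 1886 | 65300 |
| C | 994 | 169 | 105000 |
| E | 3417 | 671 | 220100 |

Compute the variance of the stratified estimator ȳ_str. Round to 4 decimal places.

42.4029

Var(ȳ_str) = Σₕ Wₕ²(1 − fₕ)sₕ²/nₕ with Wₕ = Nₕ/N, N = 24796.
B: Wₕ = 0.35332312; term = 0.35332312²·(1 − 0.08651980)·200700/758 = 30.194053.
A: Wₕ = 0.46878529; term = 0.46878529²·(1 − 0.16225052)·65300/1886 = 6.3743163.
C: Wₕ = 0.04008711; term = 0.04008711²·(1 − 0.17002012)·105000/169 = 0.82866629.
E: Wₕ = 0.13780448; term = 0.13780448²·(1 − 0.19637109)·220100/671 = 5.0058724.
Sum = 42.402908.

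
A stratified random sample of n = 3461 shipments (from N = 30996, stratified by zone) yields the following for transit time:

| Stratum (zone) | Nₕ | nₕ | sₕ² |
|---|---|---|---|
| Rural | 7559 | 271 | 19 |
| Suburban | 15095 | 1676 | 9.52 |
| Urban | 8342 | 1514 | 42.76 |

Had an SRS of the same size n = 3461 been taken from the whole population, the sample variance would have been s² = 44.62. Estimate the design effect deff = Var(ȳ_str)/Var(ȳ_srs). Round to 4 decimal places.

Var(ȳ_str) = Σ Wₕ²(1−fₕ)sₕ²/nₕ with Wₕ = Nₕ/30996:
  Rural: (7559/30996)²·(1−271/7559)·19/271 = 0.004020182
  Suburban: (15095/30996)²·(1−1676/15095)·9.52/1676 = 0.001197581
  Urban: (8342/30996)²·(1−1514/8342)·42.76/1514 = 0.0016744193
  → Var(ȳ_str) = 0.0068921823.
Var(ȳ_srs) = (1 − 3461/30996)·44.62/3461 = 0.011452687.
deff = 0.0068921823 / 0.011452687 = 0.6018.

0.6018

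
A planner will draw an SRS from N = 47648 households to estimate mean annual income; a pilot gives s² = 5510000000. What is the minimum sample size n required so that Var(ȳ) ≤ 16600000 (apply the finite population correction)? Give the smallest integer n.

330

Without fpc, n₀ = s²/D = 5510000000/16600000 = 331.9277.
With fpc, (1 − n/N)·s²/n ≤ D requires n ≥ n₀/(1 + n₀/N) = 331.9277/(1 + 331.9277/47648) = 329.6314.
Rounding up, n = 330.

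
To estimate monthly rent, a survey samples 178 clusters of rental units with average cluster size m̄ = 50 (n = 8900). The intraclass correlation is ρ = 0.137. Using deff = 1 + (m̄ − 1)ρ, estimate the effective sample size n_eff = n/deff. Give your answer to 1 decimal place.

1153.9

deff = 1 + (50 − 1)·0.137 = 1 + 6.713 = 7.713.
n_eff = 8900 / 7.713 = 1153.9.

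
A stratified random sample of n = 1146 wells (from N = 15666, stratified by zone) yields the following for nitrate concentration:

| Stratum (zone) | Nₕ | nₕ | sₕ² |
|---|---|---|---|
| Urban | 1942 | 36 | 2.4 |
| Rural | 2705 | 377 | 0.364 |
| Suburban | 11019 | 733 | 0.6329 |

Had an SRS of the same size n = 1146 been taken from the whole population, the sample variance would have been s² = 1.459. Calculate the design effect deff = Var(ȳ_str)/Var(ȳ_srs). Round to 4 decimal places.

Var(ȳ_str) = Σ Wₕ²(1−fₕ)sₕ²/nₕ with Wₕ = Nₕ/15666:
  Urban: (1942/15666)²·(1−36/1942)·2.4/36 = 0.0010054596
  Rural: (2705/15666)²·(1−377/2705)·0.364/377 = 2.477388 × 10^-5
  Suburban: (11019/15666)²·(1−733/11019)·0.6329/733 = 3.9875265 × 10^-4
  → Var(ȳ_str) = 0.0014289861.
Var(ȳ_srs) = (1 − 1146/15666)·1.459/1146 = 0.0011799923.
deff = 0.0014289861 / 0.0011799923 = 1.2110.

1.2110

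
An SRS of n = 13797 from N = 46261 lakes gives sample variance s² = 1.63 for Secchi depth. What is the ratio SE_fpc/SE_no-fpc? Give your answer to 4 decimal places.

0.8377

f = n/N = 13797/46261 = 0.29824258.
SE_no-fpc = √(s²/n) = 0.010869297; SE_fpc = √((1−f)s²/n) = 0.009105315.
Ratio = √(1−f) = 0.83770963.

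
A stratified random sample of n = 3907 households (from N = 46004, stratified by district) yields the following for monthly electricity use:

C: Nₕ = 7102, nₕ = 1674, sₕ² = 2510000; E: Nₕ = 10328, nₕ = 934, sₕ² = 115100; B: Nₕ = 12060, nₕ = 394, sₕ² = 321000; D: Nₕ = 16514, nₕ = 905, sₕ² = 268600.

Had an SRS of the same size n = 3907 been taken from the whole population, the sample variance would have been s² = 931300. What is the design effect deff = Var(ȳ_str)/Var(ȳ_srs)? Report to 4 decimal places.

Var(ȳ_str) = Σ Wₕ²(1−fₕ)sₕ²/nₕ with Wₕ = Nₕ/46004:
  C: (7102/46004)²·(1−1674/7102)·2510000/1674 = 27.311628
  E: (10328/46004)²·(1−934/10328)·115100/934 = 5.6494223
  B: (12060/46004)²·(1−394/12060)·321000/394 = 54.161028
  D: (16514/46004)²·(1−905/16514)·268600/905 = 36.148776
  → Var(ȳ_str) = 123.27085.
Var(ȳ_srs) = (1 − 3907/46004)·931300/3907 = 218.12314.
deff = 123.27085 / 218.12314 = 0.5651.

0.5651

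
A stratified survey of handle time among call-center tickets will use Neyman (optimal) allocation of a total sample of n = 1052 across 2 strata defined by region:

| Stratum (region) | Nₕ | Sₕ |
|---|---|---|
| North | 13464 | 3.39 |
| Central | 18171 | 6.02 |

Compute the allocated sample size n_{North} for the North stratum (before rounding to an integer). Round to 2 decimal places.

Neyman allocation: nₕ = n·NₕSₕ / Σⱼ NⱼSⱼ.
Σ NⱼSⱼ = 13464·3.39 + 18171·6.02 = 155032.38.
n_{North} = 1052·13464·3.39 / 155032.38 = 309.72.

309.72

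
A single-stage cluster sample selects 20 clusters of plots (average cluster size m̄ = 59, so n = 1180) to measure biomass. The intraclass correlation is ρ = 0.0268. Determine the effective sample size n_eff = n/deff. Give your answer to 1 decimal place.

deff = 1 + (59 − 1)·0.0268 = 1 + 1.5544 = 2.5544.
n_eff = 1180 / 2.5544 = 461.9.

461.9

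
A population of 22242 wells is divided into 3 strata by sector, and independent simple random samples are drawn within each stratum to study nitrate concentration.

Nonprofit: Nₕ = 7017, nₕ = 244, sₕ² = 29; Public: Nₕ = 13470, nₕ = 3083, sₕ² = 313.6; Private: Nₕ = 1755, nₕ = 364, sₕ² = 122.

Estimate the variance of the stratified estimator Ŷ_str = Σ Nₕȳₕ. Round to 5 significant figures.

Var(Ŷ_str) = Σₕ Nₕ²(1 − fₕ)sₕ²/nₕ.
Nonprofit: 7017²·(1 − 244/7017)·29/244 = 5.6485987 × 10^6.
Public: 13470²·(1 − 3083/13470)·313.6/3083 = 1.4231814 × 10^7.
Private: 1755²·(1 − 364/1755)·122/364 = 818206.07.
Sum = 2.0698619 × 10^7.

2.0699 × 10^7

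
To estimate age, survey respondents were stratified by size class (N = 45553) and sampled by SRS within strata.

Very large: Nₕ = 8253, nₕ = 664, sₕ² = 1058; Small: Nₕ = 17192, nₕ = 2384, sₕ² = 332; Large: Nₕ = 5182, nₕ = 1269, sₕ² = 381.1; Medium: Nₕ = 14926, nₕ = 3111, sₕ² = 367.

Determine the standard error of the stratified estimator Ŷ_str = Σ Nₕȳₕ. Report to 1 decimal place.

12733.5

Var(Ŷ_str) = Σₕ Nₕ²(1 − fₕ)sₕ²/nₕ.
Very large: 8253²·(1 − 664/8253)·1058/664 = 9.9796196 × 10^7.
Small: 17192²·(1 − 2384/17192)·332/2384 = 3.5453135 × 10^7.
Large: 5182²·(1 − 1269/5182)·381.1/1269 = 6.0895413 × 10^6.
Medium: 14926²·(1 − 3111/14926)·367/3111 = 2.0803826 × 10^7.
Sum = 1.621427 × 10^8.
SE = √(1.621427 × 10^8) = 12733.5.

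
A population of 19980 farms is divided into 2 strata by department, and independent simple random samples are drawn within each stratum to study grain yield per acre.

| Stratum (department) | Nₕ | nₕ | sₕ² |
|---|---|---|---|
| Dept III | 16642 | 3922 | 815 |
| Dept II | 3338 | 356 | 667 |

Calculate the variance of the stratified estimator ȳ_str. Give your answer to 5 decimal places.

Var(ȳ_str) = Σₕ Wₕ²(1 − fₕ)sₕ²/nₕ with Wₕ = Nₕ/N, N = 19980.
Dept III: Wₕ = 0.83293293; term = 0.83293293²·(1 − 0.23566879)·815/3922 = 0.11019241.
Dept II: Wₕ = 0.16706707; term = 0.16706707²·(1 − 0.10665069)·667/356 = 0.046717419.
Sum = 0.15690983.

0.15691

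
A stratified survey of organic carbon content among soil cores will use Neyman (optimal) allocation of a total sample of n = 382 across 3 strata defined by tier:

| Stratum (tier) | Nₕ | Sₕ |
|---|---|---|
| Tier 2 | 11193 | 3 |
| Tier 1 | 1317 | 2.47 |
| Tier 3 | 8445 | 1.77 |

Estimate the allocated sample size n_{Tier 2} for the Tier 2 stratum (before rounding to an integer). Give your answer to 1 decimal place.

247.7

Neyman allocation: nₕ = n·NₕSₕ / Σⱼ NⱼSⱼ.
Σ NⱼSⱼ = 11193·3 + 1317·2.47 + 8445·1.77 = 51779.64.
n_{Tier 2} = 382·11193·3 / 51779.64 = 247.7.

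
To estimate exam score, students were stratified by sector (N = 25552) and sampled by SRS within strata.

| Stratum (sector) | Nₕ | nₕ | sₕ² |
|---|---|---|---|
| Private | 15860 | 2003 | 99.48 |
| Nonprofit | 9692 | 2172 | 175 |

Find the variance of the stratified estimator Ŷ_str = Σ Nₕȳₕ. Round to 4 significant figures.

1.679 × 10^7

Var(Ŷ_str) = Σₕ Nₕ²(1 − fₕ)sₕ²/nₕ.
Private: 15860²·(1 − 2003/15860)·99.48/2003 = 1.0915088 × 10^7.
Nonprofit: 9692²·(1 − 2172/9692)·175/2172 = 5.8723168 × 10^6.
Sum = 1.6787405 × 10^7.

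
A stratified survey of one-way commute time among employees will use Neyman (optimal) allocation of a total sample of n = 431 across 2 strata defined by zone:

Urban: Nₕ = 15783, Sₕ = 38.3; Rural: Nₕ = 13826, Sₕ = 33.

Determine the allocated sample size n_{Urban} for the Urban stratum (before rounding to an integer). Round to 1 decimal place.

245.6

Neyman allocation: nₕ = n·NₕSₕ / Σⱼ NⱼSⱼ.
Σ NⱼSⱼ = 15783·38.3 + 13826·33 = 1.0607469 × 10^6.
n_{Urban} = 431·15783·38.3 / (1.0607469 × 10^6) = 245.6.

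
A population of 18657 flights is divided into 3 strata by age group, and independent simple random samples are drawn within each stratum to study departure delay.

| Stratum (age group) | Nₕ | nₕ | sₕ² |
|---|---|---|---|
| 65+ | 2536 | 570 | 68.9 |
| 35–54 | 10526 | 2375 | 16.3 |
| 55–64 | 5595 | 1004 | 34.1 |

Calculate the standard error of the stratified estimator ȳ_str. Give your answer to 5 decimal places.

Var(ȳ_str) = Σₕ Wₕ²(1 − fₕ)sₕ²/nₕ with Wₕ = Nₕ/N, N = 18657.
65+: Wₕ = 0.13592753; term = 0.13592753²·(1 − 0.22476341)·68.9/570 = 0.0017313844.
35–54: Wₕ = 0.56418502; term = 0.56418502²·(1 − 0.22563177)·16.3/2375 = 0.001691666.
55–64: Wₕ = 0.29988744; term = 0.29988744²·(1 − 0.17944593)·34.1/1004 = 0.0025063656.
Sum = 0.005929416.
SE = √(0.005929416) = 0.07700.

0.07700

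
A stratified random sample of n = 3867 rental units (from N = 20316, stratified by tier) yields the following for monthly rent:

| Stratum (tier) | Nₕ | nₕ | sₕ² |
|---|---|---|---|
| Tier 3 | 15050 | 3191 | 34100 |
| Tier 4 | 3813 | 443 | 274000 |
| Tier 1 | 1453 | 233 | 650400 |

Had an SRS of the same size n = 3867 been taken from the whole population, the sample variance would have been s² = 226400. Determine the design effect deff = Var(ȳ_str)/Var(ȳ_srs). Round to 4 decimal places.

0.7566

Var(ȳ_str) = Σ Wₕ²(1−fₕ)sₕ²/nₕ with Wₕ = Nₕ/20316:
  Tier 3: (15050/20316)²·(1−3191/15050)·34100/3191 = 4.6209975
  Tier 4: (3813/20316)²·(1−443/3813)·274000/443 = 19.256047
  Tier 1: (1453/20316)²·(1−233/1453)·650400/233 = 11.988743
  → Var(ȳ_str) = 35.865788.
Var(ȳ_srs) = (1 − 3867/20316)·226400/3867 = 47.402751.
deff = 35.865788 / 47.402751 = 0.7566.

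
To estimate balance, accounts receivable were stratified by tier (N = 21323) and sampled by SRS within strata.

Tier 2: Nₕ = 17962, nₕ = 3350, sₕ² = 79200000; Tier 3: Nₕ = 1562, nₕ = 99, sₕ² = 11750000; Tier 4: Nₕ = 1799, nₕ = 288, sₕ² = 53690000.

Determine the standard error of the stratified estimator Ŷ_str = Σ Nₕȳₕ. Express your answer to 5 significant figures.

2.6425 × 10^6

Var(Ŷ_str) = Σₕ Nₕ²(1 − fₕ)sₕ²/nₕ.
Tier 2: 17962²·(1 − 3350/17962)·79200000/3350 = 6.2050421 × 10^12.
Tier 3: 1562²·(1 − 99/1562)·11750000/99 = 2.7122394 × 10^11.
Tier 4: 1799²·(1 − 288/1799)·53690000/288 = 5.0675325 × 10^11.
Sum = 6.9830193 × 10^12.
SE = √(6.9830193 × 10^12) = 2.6425 × 10^6.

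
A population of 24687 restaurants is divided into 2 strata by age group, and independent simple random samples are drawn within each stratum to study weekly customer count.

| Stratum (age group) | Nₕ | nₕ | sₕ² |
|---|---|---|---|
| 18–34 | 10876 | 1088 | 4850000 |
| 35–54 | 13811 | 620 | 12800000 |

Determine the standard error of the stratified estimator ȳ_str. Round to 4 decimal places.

83.3670

Var(ȳ_str) = Σₕ Wₕ²(1 − fₕ)sₕ²/nₕ with Wₕ = Nₕ/N, N = 24687.
18–34: Wₕ = 0.44055576; term = 0.44055576²·(1 − 0.10003678)·4850000/1088 = 778.64477.
35–54: Wₕ = 0.55944424; term = 0.55944424²·(1 − 0.04489175)·12800000/620 = 6171.4113.
Sum = 6950.0561.
SE = √(6950.0561) = 83.3670.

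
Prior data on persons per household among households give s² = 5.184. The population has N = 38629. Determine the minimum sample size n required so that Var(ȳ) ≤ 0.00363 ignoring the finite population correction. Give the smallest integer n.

Without fpc, n₀ = s²/D = 5.184/0.00363 = 1428.0992.
Rounding up, n = 1429.

1429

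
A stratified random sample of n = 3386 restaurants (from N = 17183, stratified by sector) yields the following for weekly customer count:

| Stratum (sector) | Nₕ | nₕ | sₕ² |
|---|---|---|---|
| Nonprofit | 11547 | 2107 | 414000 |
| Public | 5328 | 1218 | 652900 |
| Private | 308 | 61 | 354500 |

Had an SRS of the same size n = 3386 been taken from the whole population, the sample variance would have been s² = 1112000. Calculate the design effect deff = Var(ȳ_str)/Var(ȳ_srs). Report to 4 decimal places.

0.4315

Var(ȳ_str) = Σ Wₕ²(1−fₕ)sₕ²/nₕ with Wₕ = Nₕ/17183:
  Nonprofit: (11547/17183)²·(1−2107/11547)·414000/2107 = 72.54024
  Public: (5328/17183)²·(1−1218/5328)·652900/1218 = 39.756435
  Private: (308/17183)²·(1−61/308)·354500/61 = 1.497394
  → Var(ȳ_str) = 113.79407.
Var(ȳ_srs) = (1 − 3386/17183)·1112000/3386 = 263.69598.
deff = 113.79407 / 263.69598 = 0.4315.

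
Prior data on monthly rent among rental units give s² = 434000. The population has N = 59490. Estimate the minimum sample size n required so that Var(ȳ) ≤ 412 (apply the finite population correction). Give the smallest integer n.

Without fpc, n₀ = s²/D = 434000/412 = 1053.3981.
With fpc, (1 − n/N)·s²/n ≤ D requires n ≥ n₀/(1 + n₀/N) = 1053.3981/(1 + 1053.3981/59490) = 1035.0700.
Rounding up, n = 1036.

1036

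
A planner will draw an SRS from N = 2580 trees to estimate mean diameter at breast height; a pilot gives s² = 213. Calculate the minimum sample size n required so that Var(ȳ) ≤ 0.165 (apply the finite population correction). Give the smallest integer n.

861

Without fpc, n₀ = s²/D = 213/0.165 = 1290.9091.
With fpc, (1 − n/N)·s²/n ≤ D requires n ≥ n₀/(1 + n₀/N) = 1290.9091/(1 + 1290.9091/2580) = 860.4039.
Rounding up, n = 861.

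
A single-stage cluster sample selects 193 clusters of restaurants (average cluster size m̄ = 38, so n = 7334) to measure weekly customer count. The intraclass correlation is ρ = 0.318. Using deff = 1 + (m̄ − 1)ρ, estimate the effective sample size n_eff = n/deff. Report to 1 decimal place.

574.5

deff = 1 + (38 − 1)·0.318 = 1 + 11.766 = 12.766.
n_eff = 7334 / 12.766 = 574.5.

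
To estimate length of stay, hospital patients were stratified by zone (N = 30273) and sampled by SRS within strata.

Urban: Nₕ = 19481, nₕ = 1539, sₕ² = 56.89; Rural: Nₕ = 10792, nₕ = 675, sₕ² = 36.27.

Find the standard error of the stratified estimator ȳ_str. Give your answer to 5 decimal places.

Var(ȳ_str) = Σₕ Wₕ²(1 − fₕ)sₕ²/nₕ with Wₕ = Nₕ/N, N = 30273.
Urban: Wₕ = 0.64351072; term = 0.64351072²·(1 − 0.07900005)·56.89/1539 = 0.014098357.
Rural: Wₕ = 0.35648928; term = 0.35648928²·(1 − 0.06254633)·36.27/675 = 0.0064015707.
Sum = 0.020499928.
SE = √(0.020499928) = 0.14318.

0.14318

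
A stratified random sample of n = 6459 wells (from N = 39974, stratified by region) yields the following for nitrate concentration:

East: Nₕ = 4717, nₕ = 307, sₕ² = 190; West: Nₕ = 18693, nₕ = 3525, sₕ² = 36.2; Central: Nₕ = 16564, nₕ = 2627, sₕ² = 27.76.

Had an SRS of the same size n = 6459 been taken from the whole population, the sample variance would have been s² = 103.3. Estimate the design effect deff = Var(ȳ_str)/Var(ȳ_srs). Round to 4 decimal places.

Var(ȳ_str) = Σ Wₕ²(1−fₕ)sₕ²/nₕ with Wₕ = Nₕ/39974:
  East: (4717/39974)²·(1−307/4717)·190/307 = 0.0080568351
  West: (18693/39974)²·(1−3525/18693)·36.2/3525 = 0.0018222231
  Central: (16564/39974)²·(1−2627/16564)·27.76/2627 = 0.0015266472
  → Var(ȳ_str) = 0.011405705.
Var(ȳ_srs) = (1 − 6459/39974)·103.3/6459 = 0.013409008.
deff = 0.011405705 / 0.013409008 = 0.8506.

0.8506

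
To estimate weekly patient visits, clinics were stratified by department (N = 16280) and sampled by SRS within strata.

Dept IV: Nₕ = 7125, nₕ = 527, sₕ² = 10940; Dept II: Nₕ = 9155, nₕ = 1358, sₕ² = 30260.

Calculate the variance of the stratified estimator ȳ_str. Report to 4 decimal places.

9.6834

Var(ȳ_str) = Σₕ Wₕ²(1 − fₕ)sₕ²/nₕ with Wₕ = Nₕ/N, N = 16280.
Dept IV: Wₕ = 0.43765356; term = 0.43765356²·(1 − 0.07396491)·10940/527 = 3.6820958.
Dept II: Wₕ = 0.56234644; term = 0.56234644²·(1 − 0.14833424)·30260/1358 = 6.0013124.
Sum = 9.6834082.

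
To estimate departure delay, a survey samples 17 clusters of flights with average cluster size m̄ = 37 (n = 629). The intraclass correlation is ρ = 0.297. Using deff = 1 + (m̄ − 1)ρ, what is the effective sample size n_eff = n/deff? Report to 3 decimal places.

53.797

deff = 1 + (37 − 1)·0.297 = 1 + 10.692 = 11.692.
n_eff = 629 / 11.692 = 53.797.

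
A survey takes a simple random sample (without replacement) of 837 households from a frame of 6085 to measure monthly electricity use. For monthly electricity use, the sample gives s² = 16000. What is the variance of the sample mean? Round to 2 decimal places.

16.49

Under SRS without replacement, Var(ȳ) = (1 − f)·s²/n with f = n/N = 837/6085 = 0.13755136.
Var(ȳ) = (1 − 0.13755136)·16000/837 = 0.86244864·19.11589 = 16.486473.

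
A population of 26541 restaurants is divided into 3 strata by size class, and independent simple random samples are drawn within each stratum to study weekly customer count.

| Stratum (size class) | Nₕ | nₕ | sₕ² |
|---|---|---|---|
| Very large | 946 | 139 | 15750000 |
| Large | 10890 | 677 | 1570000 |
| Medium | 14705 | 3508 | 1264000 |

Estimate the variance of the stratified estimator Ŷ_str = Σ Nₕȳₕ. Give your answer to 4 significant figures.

Var(Ŷ_str) = Σₕ Nₕ²(1 − fₕ)sₕ²/nₕ.
Very large: 946²·(1 − 139/946)·15750000/139 = 8.6502853 × 10^10.
Large: 10890²·(1 − 677/10890)·1570000/677 = 2.5792426 × 10^11.
Medium: 14705²·(1 − 3508/14705)·1264000/3508 = 5.9327247 × 10^10.
Sum = 4.0375436 × 10^11.

4.038 × 10^11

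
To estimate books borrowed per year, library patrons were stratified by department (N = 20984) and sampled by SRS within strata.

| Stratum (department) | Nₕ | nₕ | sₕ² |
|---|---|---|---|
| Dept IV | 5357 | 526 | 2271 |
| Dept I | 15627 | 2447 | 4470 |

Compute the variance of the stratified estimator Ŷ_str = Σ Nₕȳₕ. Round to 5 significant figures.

Var(Ŷ_str) = Σₕ Nₕ²(1 − fₕ)sₕ²/nₕ.
Dept IV: 5357²·(1 − 526/5357)·2271/526 = 1.1173522 × 10^8.
Dept I: 15627²·(1 − 2447/15627)·4470/2447 = 3.7623966 × 10^8.
Sum = 4.8797488 × 10^8.

4.8797 × 10^8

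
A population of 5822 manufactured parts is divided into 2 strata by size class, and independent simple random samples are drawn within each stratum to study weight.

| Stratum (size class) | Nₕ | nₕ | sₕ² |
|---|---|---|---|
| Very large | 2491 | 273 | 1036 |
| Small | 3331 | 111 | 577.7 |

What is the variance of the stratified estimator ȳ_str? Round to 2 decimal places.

2.27

Var(ȳ_str) = Σₕ Wₕ²(1 − fₕ)sₕ²/nₕ with Wₕ = Nₕ/N, N = 5822.
Very large: Wₕ = 0.42785984; term = 0.42785984²·(1 − 0.10959454)·1036/273 = 0.61856875.
Small: Wₕ = 0.57214016; term = 0.57214016²·(1 − 0.03332333)·577.7/111 = 1.6468934.
Sum = 2.2654622.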